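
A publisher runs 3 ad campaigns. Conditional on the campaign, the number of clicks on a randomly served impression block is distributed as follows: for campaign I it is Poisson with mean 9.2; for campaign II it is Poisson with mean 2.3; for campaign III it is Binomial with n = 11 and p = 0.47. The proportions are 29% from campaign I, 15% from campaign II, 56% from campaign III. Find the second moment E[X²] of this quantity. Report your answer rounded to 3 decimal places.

For each component E[X²] = Var + (mean)², giving I: 93.84; II: 7.59; III: 29.469.
Overall E[X²] = 0.29·93.84 + 0.15·7.59 + 0.56·29.469 = 44.8547.

44.855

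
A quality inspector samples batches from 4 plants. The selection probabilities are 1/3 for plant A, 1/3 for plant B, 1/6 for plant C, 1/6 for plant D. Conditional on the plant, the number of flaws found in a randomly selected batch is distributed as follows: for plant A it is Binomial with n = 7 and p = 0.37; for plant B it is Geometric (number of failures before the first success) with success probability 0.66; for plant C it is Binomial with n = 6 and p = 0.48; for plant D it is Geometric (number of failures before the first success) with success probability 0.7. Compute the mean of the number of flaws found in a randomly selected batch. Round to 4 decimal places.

1.5865

Component means — A: 2.59; B: 0.515152; C: 2.88; D: 0.428571.
E[X] = 0.333333·2.59 + 0.333333·0.515152 + 0.166667·2.88 + 0.166667·0.428571 = 1.58648.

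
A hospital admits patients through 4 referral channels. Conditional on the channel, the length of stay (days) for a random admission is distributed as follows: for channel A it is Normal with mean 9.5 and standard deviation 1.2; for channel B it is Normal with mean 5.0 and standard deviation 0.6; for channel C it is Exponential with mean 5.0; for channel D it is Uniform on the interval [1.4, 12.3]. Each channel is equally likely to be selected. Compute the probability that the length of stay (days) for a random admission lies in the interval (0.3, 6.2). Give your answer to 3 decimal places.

0.518

Conditional on each channel, P(0.3 < X < 6.2): A: 0.00297976; B: 0.97725; C: 0.65238; D: 0.440367.
By total probability, P(0.3 < X < 6.2) = 0.25·0.00297976 + 0.25·0.97725 + 0.25·0.65238 + 0.25·0.440367 = 0.518244.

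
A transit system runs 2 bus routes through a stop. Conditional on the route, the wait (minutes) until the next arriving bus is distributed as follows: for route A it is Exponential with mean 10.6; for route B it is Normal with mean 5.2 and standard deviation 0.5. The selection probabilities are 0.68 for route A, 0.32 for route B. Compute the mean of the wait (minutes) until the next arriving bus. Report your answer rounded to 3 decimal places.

Component means — A: 10.6; B: 5.2.
E[X] = 0.68·10.6 + 0.32·5.2 = 8.872.

8.872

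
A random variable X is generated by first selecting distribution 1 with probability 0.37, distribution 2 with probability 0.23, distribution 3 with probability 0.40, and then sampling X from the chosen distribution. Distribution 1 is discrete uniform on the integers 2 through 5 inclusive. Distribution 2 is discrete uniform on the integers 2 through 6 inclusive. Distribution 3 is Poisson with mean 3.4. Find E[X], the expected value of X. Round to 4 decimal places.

Component means — 1: 3.5; 2: 4; 3: 3.4.
E[X] = 0.37·3.5 + 0.23·4 + 0.4·3.4 = 3.575.

3.5750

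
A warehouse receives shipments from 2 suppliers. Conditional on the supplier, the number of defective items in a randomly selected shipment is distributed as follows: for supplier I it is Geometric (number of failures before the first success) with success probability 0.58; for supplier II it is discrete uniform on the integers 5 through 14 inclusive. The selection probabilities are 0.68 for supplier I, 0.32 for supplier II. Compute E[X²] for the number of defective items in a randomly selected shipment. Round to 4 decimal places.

For each component E[X²] = Var + (mean)², giving I: 1.77289; II: 98.5.
Overall E[X²] = 0.68·1.77289 + 0.32·98.5 = 32.7256.

32.7256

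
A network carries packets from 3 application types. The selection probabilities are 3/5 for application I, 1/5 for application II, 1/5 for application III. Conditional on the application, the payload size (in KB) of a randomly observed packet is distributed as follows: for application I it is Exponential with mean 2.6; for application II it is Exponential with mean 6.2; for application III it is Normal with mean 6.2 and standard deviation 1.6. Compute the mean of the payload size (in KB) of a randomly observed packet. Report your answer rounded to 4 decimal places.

4.0400

Component means — I: 2.6; II: 6.2; III: 6.2.
E[X] = 0.6·2.6 + 0.2·6.2 + 0.2·6.2 = 4.04.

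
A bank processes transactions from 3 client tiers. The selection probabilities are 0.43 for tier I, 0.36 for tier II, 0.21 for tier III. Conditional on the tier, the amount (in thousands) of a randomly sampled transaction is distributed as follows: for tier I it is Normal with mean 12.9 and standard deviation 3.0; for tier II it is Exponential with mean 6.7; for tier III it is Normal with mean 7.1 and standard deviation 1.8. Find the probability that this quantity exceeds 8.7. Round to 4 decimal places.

Conditional on each tier, P(X > 8.7): I: 0.919243; II: 0.272939; III: 0.187031.
By total probability, P(X > 8.7) = 0.43·0.919243 + 0.36·0.272939 + 0.21·0.187031 = 0.532809.

0.5328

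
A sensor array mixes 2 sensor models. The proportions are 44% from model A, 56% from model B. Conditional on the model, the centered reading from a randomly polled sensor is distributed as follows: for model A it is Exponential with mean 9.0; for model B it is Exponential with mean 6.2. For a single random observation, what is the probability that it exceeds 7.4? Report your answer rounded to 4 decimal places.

Conditional on each model, P(X > 7.4): A: 0.439454; B: 0.303144.
By total probability, P(X > 7.4) = 0.44·0.439454 + 0.56·0.303144 = 0.36312.

0.3631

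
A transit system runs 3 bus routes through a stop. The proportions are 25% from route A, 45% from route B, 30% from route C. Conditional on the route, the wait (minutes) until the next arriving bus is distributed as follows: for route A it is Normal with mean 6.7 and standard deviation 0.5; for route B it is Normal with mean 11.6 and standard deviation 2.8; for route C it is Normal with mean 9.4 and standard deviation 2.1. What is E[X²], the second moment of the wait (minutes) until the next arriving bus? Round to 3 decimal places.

For each component E[X²] = Var + (mean)², giving A: 45.14; B: 142.4; C: 92.77.
Overall E[X²] = 0.25·45.14 + 0.45·142.4 + 0.3·92.77 = 103.196.

103.196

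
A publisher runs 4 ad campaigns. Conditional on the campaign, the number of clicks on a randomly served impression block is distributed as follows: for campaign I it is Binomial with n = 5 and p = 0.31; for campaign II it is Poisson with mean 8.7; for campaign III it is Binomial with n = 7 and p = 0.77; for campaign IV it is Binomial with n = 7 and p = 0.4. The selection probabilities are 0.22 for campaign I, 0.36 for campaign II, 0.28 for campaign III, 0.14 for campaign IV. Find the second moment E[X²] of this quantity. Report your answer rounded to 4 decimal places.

For each component E[X²] = Var + (mean)², giving I: 3.472; II: 84.39; III: 30.2918; IV: 9.52.
Overall E[X²] = 0.22·3.472 + 0.36·84.39 + 0.28·30.2918 + 0.14·9.52 = 40.9587.

40.9587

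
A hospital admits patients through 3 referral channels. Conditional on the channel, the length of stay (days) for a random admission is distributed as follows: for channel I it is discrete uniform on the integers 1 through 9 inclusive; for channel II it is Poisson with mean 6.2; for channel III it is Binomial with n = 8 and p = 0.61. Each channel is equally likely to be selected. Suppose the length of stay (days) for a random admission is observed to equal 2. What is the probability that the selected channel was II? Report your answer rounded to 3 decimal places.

Likelihoods P(X=2 | ·): I: 0.111111; II: 0.0390057; III: 0.0366611.
Posterior ∝ prior × likelihood. Numerator for II: 0.333333·0.0390057 = 0.0130019.
Normalizing constant: 0.333333·0.111111 + 0.333333·0.0390057 + 0.333333·0.0366611 = 0.0622593.
P(II | observation) = 0.0130019 / 0.0622593 = 0.208834.

0.209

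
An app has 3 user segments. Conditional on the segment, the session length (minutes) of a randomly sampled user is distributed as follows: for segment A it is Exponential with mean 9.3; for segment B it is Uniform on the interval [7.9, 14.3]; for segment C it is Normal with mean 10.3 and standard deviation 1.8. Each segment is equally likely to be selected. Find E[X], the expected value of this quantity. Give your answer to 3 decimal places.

10.233

Component means — A: 9.3; B: 11.1; C: 10.3.
E[X] = 0.333333·9.3 + 0.333333·11.1 + 0.333333·10.3 = 10.2333.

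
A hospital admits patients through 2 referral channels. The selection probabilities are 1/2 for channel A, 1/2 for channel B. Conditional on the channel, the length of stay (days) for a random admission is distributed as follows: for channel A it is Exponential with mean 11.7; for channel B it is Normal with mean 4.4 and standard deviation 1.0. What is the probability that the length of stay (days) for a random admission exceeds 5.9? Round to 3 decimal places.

Conditional on each channel, P(X > 5.9): A: 0.603944; B: 0.0668072.
By total probability, P(X > 5.9) = 0.5·0.603944 + 0.5·0.0668072 = 0.335376.

0.335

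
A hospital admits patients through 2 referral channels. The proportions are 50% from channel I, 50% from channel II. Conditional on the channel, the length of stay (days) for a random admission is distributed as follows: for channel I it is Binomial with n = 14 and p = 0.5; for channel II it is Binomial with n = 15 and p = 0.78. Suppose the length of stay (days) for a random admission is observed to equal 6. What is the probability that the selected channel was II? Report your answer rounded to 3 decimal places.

0.007

Likelihoods P(X=6 | ·): I: 0.183289; II: 0.00136074.
Posterior ∝ prior × likelihood. Numerator for II: 0.5·0.00136074 = 0.000680371.
Normalizing constant: 0.5·0.183289 + 0.5·0.00136074 = 0.0923247.
P(II | observation) = 0.000680371 / 0.0923247 = 0.00736933.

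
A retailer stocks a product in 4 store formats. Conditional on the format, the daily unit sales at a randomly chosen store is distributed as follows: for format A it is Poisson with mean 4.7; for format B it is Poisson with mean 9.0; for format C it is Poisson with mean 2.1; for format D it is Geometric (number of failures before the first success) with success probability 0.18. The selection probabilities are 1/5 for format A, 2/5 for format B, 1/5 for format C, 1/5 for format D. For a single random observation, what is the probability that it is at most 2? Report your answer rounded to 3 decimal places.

0.253

Conditional on each format, P(X ≤ 2): A: 0.1523; B: 0.0062322; C: 0.649631; D: 0.448632.
By total probability, P(X ≤ 2) = 0.2·0.1523 + 0.4·0.0062322 + 0.2·0.649631 + 0.2·0.448632 = 0.252606.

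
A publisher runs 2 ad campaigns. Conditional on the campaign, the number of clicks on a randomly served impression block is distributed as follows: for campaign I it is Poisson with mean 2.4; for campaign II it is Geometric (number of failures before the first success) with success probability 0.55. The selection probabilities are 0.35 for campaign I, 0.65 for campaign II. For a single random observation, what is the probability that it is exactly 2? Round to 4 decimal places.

0.1638

Conditional on each campaign, P(X = 2): I: 0.261268; II: 0.111375.
By total probability, P(X = 2) = 0.35·0.261268 + 0.65·0.111375 = 0.163837.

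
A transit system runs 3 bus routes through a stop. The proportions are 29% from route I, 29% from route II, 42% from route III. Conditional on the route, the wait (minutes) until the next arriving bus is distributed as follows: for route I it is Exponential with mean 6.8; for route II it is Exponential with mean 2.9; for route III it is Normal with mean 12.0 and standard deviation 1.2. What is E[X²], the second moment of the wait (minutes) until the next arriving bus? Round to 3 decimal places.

92.782

For each component E[X²] = Var + (mean)², giving I: 92.48; II: 16.82; III: 145.44.
Overall E[X²] = 0.29·92.48 + 0.29·16.82 + 0.42·145.44 = 92.7818.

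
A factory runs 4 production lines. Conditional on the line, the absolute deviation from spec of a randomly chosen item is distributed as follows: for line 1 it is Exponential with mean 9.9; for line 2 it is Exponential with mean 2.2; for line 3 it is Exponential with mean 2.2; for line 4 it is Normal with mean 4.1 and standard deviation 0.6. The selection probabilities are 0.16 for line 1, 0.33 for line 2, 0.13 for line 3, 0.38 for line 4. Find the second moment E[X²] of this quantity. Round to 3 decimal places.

42.341

For each component E[X²] = Var + (mean)², giving 1: 196.02; 2: 9.68; 3: 9.68; 4: 17.17.
Overall E[X²] = 0.16·196.02 + 0.33·9.68 + 0.13·9.68 + 0.38·17.17 = 42.3406.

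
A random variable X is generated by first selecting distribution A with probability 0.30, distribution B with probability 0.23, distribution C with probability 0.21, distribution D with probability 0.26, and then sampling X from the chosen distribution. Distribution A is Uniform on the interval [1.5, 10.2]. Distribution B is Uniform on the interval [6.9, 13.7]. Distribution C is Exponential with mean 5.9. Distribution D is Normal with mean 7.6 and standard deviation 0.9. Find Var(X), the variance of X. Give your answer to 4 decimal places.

Per component, A: μ=5.85, E[X²]=40.53; B: μ=10.3, E[X²]=109.943; C: μ=5.9, E[X²]=69.62; D: μ=7.6, E[X²]=58.57.
E[X] = 0.3·5.85 + 0.23·10.3 + 0.21·5.9 + 0.26·7.6 = 7.339.
E[X²] = 0.3·40.53 + 0.23·109.943 + 0.21·69.62 + 0.26·58.57 = 67.2944.
Var(X) = E[X²] − (E[X])² = 67.2944 − 53.8609 = 13.4334.

13.4334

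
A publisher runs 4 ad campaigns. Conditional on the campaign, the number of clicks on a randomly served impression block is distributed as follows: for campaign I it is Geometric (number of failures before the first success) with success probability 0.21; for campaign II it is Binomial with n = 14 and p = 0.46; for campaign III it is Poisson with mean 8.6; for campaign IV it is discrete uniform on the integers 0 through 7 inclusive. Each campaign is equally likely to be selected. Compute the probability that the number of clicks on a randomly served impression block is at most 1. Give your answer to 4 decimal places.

0.1575

Conditional on each campaign, P(X ≤ 1): I: 0.3759; II: 0.00231726; III: 0.00176742; IV: 0.25.
By total probability, P(X ≤ 1) = 0.25·0.3759 + 0.25·0.00231726 + 0.25·0.00176742 + 0.25·0.25 = 0.157496.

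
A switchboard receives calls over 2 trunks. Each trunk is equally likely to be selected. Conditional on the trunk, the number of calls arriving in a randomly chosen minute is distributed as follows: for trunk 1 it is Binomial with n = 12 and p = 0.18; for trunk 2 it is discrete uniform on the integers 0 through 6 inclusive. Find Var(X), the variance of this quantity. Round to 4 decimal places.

3.0620

Per component, 1: μ=2.16, E[X²]=6.4368; 2: μ=3, E[X²]=13.
E[X] = 0.5·2.16 + 0.5·3 = 2.58.
E[X²] = 0.5·6.4368 + 0.5·13 = 9.7184.
Var(X) = E[X²] − (E[X])² = 9.7184 − 6.6564 = 3.062.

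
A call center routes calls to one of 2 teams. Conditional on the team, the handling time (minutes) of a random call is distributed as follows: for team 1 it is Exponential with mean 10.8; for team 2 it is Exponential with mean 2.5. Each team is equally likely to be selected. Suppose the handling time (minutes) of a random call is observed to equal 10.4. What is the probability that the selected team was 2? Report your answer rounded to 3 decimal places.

Likelihoods f(10.4 | ·): 1: 0.0353482; 2: 0.00624302.
Posterior ∝ prior × likelihood. Numerator for 2: 0.5·0.00624302 = 0.00312151.
Normalizing constant: 0.5·0.0353482 + 0.5·0.00624302 = 0.0207956.
P(2 | observation) = 0.00312151 / 0.0207956 = 0.150105.

0.150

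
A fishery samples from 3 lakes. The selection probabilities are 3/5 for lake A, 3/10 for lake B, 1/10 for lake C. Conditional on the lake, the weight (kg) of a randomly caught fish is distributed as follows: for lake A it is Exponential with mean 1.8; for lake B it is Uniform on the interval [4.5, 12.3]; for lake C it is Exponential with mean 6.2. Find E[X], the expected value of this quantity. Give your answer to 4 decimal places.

Component means — A: 1.8; B: 8.4; C: 6.2.
E[X] = 0.6·1.8 + 0.3·8.4 + 0.1·6.2 = 4.22.

4.2200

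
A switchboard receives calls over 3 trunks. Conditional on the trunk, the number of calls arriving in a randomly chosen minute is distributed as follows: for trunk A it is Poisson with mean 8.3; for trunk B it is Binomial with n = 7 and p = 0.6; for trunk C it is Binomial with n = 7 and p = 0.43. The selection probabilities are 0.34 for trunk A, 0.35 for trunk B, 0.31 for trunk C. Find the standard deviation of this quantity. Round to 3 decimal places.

Per component, A: μ=8.3, E[X²]=77.19; B: μ=4.2, E[X²]=19.32; C: μ=3.01, E[X²]=10.7758.
E[X] = 0.34·8.3 + 0.35·4.2 + 0.31·3.01 = 5.2251.
E[X²] = 0.34·77.19 + 0.35·19.32 + 0.31·10.7758 = 36.3471.
Var(X) = E[X²] − (E[X])² = 36.3471 − 27.3017 = 9.04543.
SD(X) = √9.04543 = 3.00756.

3.008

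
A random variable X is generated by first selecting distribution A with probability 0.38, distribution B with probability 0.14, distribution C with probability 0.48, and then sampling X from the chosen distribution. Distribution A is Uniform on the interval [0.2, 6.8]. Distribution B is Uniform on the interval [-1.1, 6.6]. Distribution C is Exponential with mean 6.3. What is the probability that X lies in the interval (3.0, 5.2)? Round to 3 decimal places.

0.255

Conditional on each component, P(3.0 < X < 5.2): A: 0.333333; B: 0.285714; C: 0.183084.
By total probability, P(3.0 < X < 5.2) = 0.38·0.333333 + 0.14·0.285714 + 0.48·0.183084 = 0.254547.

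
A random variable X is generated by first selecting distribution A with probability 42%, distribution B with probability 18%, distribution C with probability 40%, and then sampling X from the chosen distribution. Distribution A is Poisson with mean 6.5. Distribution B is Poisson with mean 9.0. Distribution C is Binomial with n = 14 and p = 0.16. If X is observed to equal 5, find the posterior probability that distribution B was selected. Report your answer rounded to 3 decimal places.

Likelihoods P(X=5 | ·): A: 0.145369; B: 0.0607269; C: 0.0437097.
Posterior ∝ prior × likelihood. Numerator for B: 0.18·0.0607269 = 0.0109308.
Normalizing constant: 0.42·0.145369 + 0.18·0.0607269 + 0.4·0.0437097 = 0.0894696.
P(B | observation) = 0.0109308 / 0.0894696 = 0.122174.

0.122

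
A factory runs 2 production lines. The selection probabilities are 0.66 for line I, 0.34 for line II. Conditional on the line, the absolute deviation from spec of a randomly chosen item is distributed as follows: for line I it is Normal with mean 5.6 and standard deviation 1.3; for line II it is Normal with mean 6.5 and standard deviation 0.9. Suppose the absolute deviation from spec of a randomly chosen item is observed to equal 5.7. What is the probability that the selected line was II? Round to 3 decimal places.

0.335

Likelihoods f(5.7 | ·): I: 0.305972; II: 0.298603.
Posterior ∝ prior × likelihood. Numerator for II: 0.34·0.298603 = 0.101525.
Normalizing constant: 0.66·0.305972 + 0.34·0.298603 = 0.303467.
P(II | observation) = 0.101525 / 0.303467 = 0.334551.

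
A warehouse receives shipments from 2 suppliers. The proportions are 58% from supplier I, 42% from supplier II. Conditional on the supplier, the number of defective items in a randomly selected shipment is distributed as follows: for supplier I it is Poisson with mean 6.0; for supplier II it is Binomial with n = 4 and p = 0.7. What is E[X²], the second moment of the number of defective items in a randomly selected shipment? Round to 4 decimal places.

For each component E[X²] = Var + (mean)², giving I: 42; II: 8.68.
Overall E[X²] = 0.58·42 + 0.42·8.68 = 28.0056.

28.0056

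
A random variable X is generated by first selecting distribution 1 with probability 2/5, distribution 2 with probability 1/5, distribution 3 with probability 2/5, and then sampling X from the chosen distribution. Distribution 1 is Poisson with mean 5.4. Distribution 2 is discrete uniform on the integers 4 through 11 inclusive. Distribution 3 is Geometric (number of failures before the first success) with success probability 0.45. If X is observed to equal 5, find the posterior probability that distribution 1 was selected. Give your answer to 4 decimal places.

0.6699

Likelihoods P(X=5 | ·): 1: 0.172821; 2: 0.125; 3: 0.0226478.
Posterior ∝ prior × likelihood. Numerator for 1: 0.4·0.172821 = 0.0691285.
Normalizing constant: 0.4·0.172821 + 0.2·0.125 + 0.4·0.0226478 = 0.103188.
P(1 | observation) = 0.0691285 / 0.103188 = 0.66993.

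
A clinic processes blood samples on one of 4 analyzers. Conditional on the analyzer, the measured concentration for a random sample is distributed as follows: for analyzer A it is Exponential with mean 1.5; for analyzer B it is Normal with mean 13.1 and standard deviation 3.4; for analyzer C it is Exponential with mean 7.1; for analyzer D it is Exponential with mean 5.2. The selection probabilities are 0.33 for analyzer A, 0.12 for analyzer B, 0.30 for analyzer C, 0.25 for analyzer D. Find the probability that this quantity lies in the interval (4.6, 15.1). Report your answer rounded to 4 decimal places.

0.3119

Conditional on each analyzer, P(4.6 < X < 15.1): A: 0.0465337; B: 0.715603; C: 0.403927; D: 0.358061.
By total probability, P(4.6 < X < 15.1) = 0.33·0.0465337 + 0.12·0.715603 + 0.3·0.403927 + 0.25·0.358061 = 0.311922.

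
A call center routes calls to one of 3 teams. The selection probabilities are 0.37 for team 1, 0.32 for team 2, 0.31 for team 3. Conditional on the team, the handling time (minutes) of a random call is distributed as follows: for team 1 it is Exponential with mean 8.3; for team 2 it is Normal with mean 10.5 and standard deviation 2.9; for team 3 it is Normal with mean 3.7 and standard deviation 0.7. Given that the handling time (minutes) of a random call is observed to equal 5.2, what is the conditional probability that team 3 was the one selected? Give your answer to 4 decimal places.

Likelihoods f(5.2 | ·): 1: 0.0643923; 2: 0.0258955; 3: 0.057373.
Posterior ∝ prior × likelihood. Numerator for 3: 0.31·0.057373 = 0.0177856.
Normalizing constant: 0.37·0.0643923 + 0.32·0.0258955 + 0.31·0.057373 = 0.0498973.
P(3 | observation) = 0.0177856 / 0.0498973 = 0.356444.

0.3564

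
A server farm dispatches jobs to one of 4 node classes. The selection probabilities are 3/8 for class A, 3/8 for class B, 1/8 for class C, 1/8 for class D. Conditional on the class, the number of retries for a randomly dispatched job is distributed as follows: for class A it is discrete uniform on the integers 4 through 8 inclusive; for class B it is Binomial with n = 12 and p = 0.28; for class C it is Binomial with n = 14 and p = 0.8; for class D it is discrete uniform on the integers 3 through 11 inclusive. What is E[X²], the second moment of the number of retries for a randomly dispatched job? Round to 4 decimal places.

42.3091

For each component E[X²] = Var + (mean)², giving A: 38; B: 13.7088; C: 127.68; D: 55.6667.
Overall E[X²] = 0.375·38 + 0.375·13.7088 + 0.125·127.68 + 0.125·55.6667 = 42.3091.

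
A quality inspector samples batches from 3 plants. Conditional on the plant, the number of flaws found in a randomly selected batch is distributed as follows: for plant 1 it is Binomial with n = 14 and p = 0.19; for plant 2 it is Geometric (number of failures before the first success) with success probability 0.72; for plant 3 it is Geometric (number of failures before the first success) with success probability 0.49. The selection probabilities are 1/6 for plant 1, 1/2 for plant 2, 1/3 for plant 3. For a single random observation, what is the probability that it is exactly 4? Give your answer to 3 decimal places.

Conditional on each plant, P(X = 4): 1: 0.158598; 2: 0.00442552; 3: 0.0331495.
By total probability, P(X = 4) = 0.166667·0.158598 + 0.5·0.00442552 + 0.333333·0.0331495 = 0.0396956.

0.040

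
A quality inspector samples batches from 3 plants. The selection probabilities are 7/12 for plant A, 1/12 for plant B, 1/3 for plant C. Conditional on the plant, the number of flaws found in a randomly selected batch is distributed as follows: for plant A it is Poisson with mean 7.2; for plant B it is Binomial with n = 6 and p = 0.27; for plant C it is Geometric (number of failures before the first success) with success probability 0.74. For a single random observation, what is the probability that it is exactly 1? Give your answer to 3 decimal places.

0.095

Conditional on each plant, P(X = 1): A: 0.00537542; B: 0.335838; C: 0.1924.
By total probability, P(X = 1) = 0.583333·0.00537542 + 0.0833333·0.335838 + 0.333333·0.1924 = 0.0952555.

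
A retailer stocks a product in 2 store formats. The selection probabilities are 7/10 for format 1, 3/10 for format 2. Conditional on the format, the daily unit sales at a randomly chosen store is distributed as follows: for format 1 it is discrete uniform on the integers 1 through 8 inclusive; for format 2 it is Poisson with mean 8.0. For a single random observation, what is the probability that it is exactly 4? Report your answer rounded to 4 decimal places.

0.1047

Conditional on each format, P(X = 4): 1: 0.125; 2: 0.0572523.
By total probability, P(X = 4) = 0.7·0.125 + 0.3·0.0572523 = 0.104676.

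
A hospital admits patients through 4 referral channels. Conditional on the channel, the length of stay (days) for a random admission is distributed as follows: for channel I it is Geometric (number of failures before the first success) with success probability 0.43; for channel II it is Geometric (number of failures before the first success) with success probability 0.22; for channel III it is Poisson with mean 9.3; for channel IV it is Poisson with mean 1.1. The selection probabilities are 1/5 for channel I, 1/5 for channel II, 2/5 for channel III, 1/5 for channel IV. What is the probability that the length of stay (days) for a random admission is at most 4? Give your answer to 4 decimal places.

0.5474

Conditional on each channel, P(X ≤ 4): I: 0.939831; II: 0.711283; III: 0.0456475; IV: 0.994565.
By total probability, P(X ≤ 4) = 0.2·0.939831 + 0.2·0.711283 + 0.4·0.0456475 + 0.2·0.994565 = 0.547395.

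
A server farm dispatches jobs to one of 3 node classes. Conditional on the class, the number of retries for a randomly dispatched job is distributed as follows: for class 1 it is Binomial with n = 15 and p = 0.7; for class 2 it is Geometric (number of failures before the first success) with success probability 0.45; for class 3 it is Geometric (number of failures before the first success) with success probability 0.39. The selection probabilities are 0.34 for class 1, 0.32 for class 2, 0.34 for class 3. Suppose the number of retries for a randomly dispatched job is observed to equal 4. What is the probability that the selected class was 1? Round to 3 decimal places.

0.006

Likelihoods P(X=4 | ·): 1: 0.000580575; 2: 0.0411778; 3: 0.0539988.
Posterior ∝ prior × likelihood. Numerator for 1: 0.34·0.000580575 = 0.000197396.
Normalizing constant: 0.34·0.000580575 + 0.32·0.0411778 + 0.34·0.0539988 = 0.0317339.
P(1 | observation) = 0.000197396 / 0.0317339 = 0.00622034.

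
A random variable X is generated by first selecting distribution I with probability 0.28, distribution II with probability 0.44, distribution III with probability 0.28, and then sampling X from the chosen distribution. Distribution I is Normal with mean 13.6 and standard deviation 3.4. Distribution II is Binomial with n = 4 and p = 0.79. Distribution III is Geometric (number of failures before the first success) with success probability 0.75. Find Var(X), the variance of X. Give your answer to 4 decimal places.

31.8644

Per component, I: μ=13.6, E[X²]=196.52; II: μ=3.16, E[X²]=10.6492; III: μ=0.333333, E[X²]=0.555556.
E[X] = 0.28·13.6 + 0.44·3.16 + 0.28·0.333333 = 5.29173.
E[X²] = 0.28·196.52 + 0.44·10.6492 + 0.28·0.555556 = 59.8668.
Var(X) = E[X²] − (E[X])² = 59.8668 − 28.0024 = 31.8644.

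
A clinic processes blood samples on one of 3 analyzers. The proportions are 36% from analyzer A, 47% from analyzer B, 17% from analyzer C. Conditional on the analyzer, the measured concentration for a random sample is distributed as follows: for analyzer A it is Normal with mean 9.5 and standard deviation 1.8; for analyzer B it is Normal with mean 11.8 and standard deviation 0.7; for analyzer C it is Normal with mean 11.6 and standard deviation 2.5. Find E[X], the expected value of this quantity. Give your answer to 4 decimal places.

Component means — A: 9.5; B: 11.8; C: 11.6.
E[X] = 0.36·9.5 + 0.47·11.8 + 0.17·11.6 = 10.938.

10.9380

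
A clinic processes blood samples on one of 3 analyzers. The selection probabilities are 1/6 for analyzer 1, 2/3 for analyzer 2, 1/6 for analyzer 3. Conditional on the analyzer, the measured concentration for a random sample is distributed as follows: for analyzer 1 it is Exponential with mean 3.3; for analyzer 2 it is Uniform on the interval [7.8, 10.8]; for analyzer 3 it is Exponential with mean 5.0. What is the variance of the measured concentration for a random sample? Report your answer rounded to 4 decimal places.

Per component, 1: μ=3.3, E[X²]=21.78; 2: μ=9.3, E[X²]=87.24; 3: μ=5, E[X²]=50.
E[X] = 0.166667·3.3 + 0.666667·9.3 + 0.166667·5 = 7.58333.
E[X²] = 0.166667·21.78 + 0.666667·87.24 + 0.166667·50 = 70.1233.
Var(X) = E[X²] − (E[X])² = 70.1233 − 57.5069 = 12.6164.

12.6164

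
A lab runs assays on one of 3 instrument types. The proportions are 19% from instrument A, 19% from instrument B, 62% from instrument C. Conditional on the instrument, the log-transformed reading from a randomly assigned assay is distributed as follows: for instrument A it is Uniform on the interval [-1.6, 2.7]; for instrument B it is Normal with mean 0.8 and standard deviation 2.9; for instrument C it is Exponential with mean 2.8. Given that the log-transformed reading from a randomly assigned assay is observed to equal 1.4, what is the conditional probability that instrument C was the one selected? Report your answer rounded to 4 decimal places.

0.6581

Likelihoods f(1.4 | ·): A: 0.232558; B: 0.134653; C: 0.216618.
Posterior ∝ prior × likelihood. Numerator for C: 0.62·0.216618 = 0.134303.
Normalizing constant: 0.19·0.232558 + 0.19·0.134653 + 0.62·0.216618 = 0.204073.
P(C | observation) = 0.134303 / 0.204073 = 0.658112.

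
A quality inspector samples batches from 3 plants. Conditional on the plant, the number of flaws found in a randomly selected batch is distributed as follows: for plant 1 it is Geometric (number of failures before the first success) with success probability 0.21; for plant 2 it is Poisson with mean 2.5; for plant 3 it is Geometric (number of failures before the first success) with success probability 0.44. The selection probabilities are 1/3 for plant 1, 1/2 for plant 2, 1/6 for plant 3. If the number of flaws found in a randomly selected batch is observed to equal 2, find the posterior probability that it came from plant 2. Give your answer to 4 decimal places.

0.6579

Likelihoods P(X=2 | ·): 1: 0.131061; 2: 0.256516; 3: 0.137984.
Posterior ∝ prior × likelihood. Numerator for 2: 0.5·0.256516 = 0.128258.
Normalizing constant: 0.333333·0.131061 + 0.5·0.256516 + 0.166667·0.137984 = 0.194942.
P(2 | observation) = 0.128258 / 0.194942 = 0.657928.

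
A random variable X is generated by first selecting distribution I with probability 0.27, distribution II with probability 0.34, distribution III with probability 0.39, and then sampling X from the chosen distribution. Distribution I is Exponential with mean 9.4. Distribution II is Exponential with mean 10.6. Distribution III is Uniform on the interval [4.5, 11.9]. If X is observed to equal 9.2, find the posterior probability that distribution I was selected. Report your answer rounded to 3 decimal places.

Likelihoods f(9.2 | ·): I: 0.0399777; II: 0.0396058; III: 0.135135.
Posterior ∝ prior × likelihood. Numerator for I: 0.27·0.0399777 = 0.010794.
Normalizing constant: 0.27·0.0399777 + 0.34·0.0396058 + 0.39·0.135135 = 0.0769627.
P(I | observation) = 0.010794 / 0.0769627 = 0.14025.

0.140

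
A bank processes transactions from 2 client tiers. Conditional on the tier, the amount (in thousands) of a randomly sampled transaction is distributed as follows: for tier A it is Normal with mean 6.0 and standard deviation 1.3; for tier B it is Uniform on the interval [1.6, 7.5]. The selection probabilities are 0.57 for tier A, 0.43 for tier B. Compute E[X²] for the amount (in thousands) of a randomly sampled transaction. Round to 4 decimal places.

31.6327

For each component E[X²] = Var + (mean)², giving A: 37.69; B: 23.6033.
Overall E[X²] = 0.57·37.69 + 0.43·23.6033 = 31.6327.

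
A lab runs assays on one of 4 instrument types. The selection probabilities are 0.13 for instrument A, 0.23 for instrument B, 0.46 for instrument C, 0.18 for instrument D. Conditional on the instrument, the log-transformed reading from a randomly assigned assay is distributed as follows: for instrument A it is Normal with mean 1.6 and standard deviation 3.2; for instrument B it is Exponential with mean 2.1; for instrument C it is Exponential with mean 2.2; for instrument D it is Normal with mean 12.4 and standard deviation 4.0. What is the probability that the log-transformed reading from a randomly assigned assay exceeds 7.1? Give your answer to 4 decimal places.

Conditional on each instrument, P(X > 7.1): A: 0.04283; B: 0.034015; C: 0.0396655; D: 0.907414.
By total probability, P(X > 7.1) = 0.13·0.04283 + 0.23·0.034015 + 0.46·0.0396655 + 0.18·0.907414 = 0.194972.

0.1950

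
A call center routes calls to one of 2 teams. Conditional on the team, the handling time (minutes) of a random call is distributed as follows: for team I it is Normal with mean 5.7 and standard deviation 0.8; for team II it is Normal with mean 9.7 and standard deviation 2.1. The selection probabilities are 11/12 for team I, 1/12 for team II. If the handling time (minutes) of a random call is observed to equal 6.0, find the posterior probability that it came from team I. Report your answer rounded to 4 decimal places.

Likelihoods f(6.0 | ·): I: 0.464819; II: 0.0402345.
Posterior ∝ prior × likelihood. Numerator for I: 0.916667·0.464819 = 0.426084.
Normalizing constant: 0.916667·0.464819 + 0.0833333·0.0402345 = 0.429437.
P(I | observation) = 0.426084 / 0.429437 = 0.992192.

0.9922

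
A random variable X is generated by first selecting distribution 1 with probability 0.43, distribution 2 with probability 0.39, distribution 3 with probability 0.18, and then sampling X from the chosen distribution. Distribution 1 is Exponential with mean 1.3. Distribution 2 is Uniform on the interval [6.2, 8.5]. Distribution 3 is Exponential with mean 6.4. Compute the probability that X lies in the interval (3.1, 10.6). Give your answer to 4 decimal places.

Conditional on each component, P(3.1 < X < 10.6): 1: 0.0918368; 2: 1; 3: 0.425229.
By total probability, P(3.1 < X < 10.6) = 0.43·0.0918368 + 0.39·1 + 0.18·0.425229 = 0.506031.

0.5060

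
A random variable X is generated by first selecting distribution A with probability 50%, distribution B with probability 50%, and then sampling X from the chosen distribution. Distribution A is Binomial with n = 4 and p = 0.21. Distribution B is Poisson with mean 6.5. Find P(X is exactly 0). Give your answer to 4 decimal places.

Conditional on each component, P(X = 0): A: 0.389501; B: 0.00150344.
By total probability, P(X = 0) = 0.5·0.389501 + 0.5·0.00150344 = 0.195502.

0.1955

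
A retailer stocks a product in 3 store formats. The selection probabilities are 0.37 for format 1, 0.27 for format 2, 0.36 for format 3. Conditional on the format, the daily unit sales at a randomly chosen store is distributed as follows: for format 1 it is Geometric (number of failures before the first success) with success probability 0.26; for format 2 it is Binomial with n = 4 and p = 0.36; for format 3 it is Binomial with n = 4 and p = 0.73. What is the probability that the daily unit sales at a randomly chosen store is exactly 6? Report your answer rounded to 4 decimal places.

0.0158

Conditional on each format, P(X = 6): 1: 0.0426937; 2: 0; 3: 0.
By total probability, P(X = 6) = 0.37·0.0426937 + 0.27·0 + 0.36·0 = 0.0157967.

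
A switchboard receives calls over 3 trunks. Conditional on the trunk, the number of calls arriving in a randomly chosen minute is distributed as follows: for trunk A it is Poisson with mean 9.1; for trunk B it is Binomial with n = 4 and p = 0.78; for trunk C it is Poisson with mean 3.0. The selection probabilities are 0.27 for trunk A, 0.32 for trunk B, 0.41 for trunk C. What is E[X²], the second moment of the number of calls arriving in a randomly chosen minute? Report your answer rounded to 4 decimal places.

33.0704

For each component E[X²] = Var + (mean)², giving A: 91.91; B: 10.4208; C: 12.
Overall E[X²] = 0.27·91.91 + 0.32·10.4208 + 0.41·12 = 33.0704.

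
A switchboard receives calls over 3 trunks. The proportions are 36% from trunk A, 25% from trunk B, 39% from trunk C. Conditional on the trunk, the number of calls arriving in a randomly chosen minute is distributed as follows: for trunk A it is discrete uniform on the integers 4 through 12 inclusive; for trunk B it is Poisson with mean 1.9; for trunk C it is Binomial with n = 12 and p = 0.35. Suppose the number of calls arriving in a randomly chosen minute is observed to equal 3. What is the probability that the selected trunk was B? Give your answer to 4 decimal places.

Likelihoods P(X=3 | ·): A: 0; B: 0.170982; C: 0.195365.
Posterior ∝ prior × likelihood. Numerator for B: 0.25·0.170982 = 0.0427455.
Normalizing constant: 0.36·0 + 0.25·0.170982 + 0.39·0.195365 = 0.118938.
P(B | observation) = 0.0427455 / 0.118938 = 0.359393.

0.3594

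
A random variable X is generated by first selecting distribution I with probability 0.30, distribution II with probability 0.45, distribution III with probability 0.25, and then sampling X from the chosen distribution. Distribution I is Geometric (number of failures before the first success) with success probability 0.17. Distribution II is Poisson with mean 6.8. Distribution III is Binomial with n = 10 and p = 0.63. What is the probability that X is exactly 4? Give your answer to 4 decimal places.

Conditional on each component, P(X = 4): I: 0.0806791; II: 0.0992252; III: 0.0848774.
By total probability, P(X = 4) = 0.3·0.0806791 + 0.45·0.0992252 + 0.25·0.0848774 = 0.0900744.

0.0901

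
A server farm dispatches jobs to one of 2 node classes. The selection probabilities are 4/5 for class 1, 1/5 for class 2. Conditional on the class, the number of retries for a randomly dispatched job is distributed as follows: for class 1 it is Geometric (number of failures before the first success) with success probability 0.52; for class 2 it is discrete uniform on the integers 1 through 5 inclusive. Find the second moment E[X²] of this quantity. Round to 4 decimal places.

For each component E[X²] = Var + (mean)², giving 1: 2.62722; 2: 11.
Overall E[X²] = 0.8·2.62722 + 0.2·11 = 4.30178.

4.3018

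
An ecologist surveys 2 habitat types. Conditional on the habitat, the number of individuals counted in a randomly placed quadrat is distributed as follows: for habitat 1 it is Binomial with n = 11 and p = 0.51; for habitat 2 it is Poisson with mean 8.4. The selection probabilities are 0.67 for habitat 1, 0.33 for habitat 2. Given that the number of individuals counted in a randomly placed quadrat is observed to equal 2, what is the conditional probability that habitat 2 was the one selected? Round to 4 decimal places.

Likelihoods P(X=2 | ·): 1: 0.0232953; 2: 0.00793332.
Posterior ∝ prior × likelihood. Numerator for 2: 0.33·0.00793332 = 0.002618.
Normalizing constant: 0.67·0.0232953 + 0.33·0.00793332 = 0.0182258.
P(2 | observation) = 0.002618 / 0.0182258 = 0.143642.

0.1436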